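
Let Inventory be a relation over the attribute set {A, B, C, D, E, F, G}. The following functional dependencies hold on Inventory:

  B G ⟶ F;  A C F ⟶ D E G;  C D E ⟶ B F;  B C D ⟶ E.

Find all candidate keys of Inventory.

{A, C, F}, {A, B, C, D}, {A, B, C, G}, {A, C, D, E}

{A, C, F}⁺: ACF→DEG adds D, E, G; CDE→BF adds B → {A, B, C, D, E, F, G}. Minimal: {C, F}⁺ = {C, F}; {A, F}⁺ = {A, F}; {A, C}⁺ = {A, C} — none reach the full schema.
{A, B, C, D}⁺: BCD→E adds E; CDE→BF adds F; ACF→DEG adds G → {A, B, C, D, E, F, G}. Minimal: {B, C, D}⁺ = {B, C, D, E, F}; {A, C, D}⁺ = {A, C, D}; {A, B, D}⁺ = {A, B, D}; … — none reach the full schema.
{A, B, C, G}⁺: BG→F adds F; ACF→DEG adds D, E → {A, B, C, D, E, F, G}. Minimal: {B, C, G}⁺ = {B, C, F, G}; {A, C, G}⁺ = {A, C, G}; {A, B, G}⁺ = {A, B, F, G}; … — none reach the full schema.
{A, C, D, E}⁺: CDE→BF adds B, F; ACF→DEG adds G → {A, B, C, D, E, F, G}. Minimal: {C, D, E}⁺ = {B, C, D, E, F}; {A, D, E}⁺ = {A, D, E}; {A, C, E}⁺ = {A, C, E}; … — none reach the full schema.
Any other superkey contains one of these as a subset, so there are no further candidate keys.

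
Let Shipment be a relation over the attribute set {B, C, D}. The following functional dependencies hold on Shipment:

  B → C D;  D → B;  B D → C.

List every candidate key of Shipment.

B, D

{B}⁺: B→CD adds C, D → {B, C, D}.
{D}⁺: D→B adds B; BD→C adds C → {B, C, D}.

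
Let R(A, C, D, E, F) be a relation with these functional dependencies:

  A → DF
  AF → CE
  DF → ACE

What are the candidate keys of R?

{A}⁺: A→DF adds D, F; AF→CE adds C, E → {A, C, D, E, F}.
{D, F}⁺: DF→ACE adds A, C, E → {A, C, D, E, F}.
Any other superkey contains one of these as a subset, so there are no further candidate keys.

{A}; {D, F}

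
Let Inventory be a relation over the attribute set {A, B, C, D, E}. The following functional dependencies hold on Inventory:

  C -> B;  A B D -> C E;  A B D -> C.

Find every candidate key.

Attributes A, D never appear on any right-hand side, so every candidate key must contain {A, D}.
{A, D}⁺ = {A, D}, which is not all of the schema, so we must add further attributes.
{A, B, D}⁺: ABD→CE adds C, E → {A, B, C, D, E}.
{A, C, D}⁺: C→B adds B; ABD→CE adds E → {A, B, C, D, E}.
Any other superkey contains one of these as a subset, so there are no further candidate keys.

{A, B, D}, {A, C, D}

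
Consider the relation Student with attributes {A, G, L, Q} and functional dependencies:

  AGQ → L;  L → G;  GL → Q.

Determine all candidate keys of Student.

Attribute A never appears on the right-hand side of any dependency, so A must belong to every candidate key.
{A}⁺ = {A}, which is not all of the schema, so we must add further attributes.
{A, L}⁺: L→G adds G; GL→Q adds Q → {A, G, L, Q}. Minimal: {L}⁺ = {G, L, Q}; {A}⁺ = {A} — none reach the full schema.
{A, G, Q}⁺: AGQ→L adds L → {A, G, L, Q}. Minimal: {G, Q}⁺ = {G, Q}; {A, Q}⁺ = {A, Q}; {A, G}⁺ = {A, G} — none reach the full schema.

AL; AGQ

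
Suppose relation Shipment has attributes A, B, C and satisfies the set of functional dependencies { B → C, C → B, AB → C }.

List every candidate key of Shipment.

Attribute A never appears on the right-hand side of any dependency, so A must belong to every candidate key.
{A}⁺ = {A}, which is not all of the schema, so we must add further attributes.
{A, B}⁺: B→C adds C → {A, B, C}. Minimal: {B}⁺ = {B, C}; {A}⁺ = {A} — none reach the full schema.
{A, C}⁺: C→B adds B → {A, B, C}. Minimal: {C}⁺ = {B, C}; {A}⁺ = {A} — none reach the full schema.
Any other superkey contains one of these as a subset, so there are no further candidate keys.

(A, B), (A, C)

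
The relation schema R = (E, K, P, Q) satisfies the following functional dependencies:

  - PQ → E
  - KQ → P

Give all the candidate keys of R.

KQ

Attributes K, Q never appear on any right-hand side, so every candidate key must contain {K, Q}.
{K, Q}⁺ = {E, K, P, Q}, which is all of the schema, so {K, Q} is the only candidate key.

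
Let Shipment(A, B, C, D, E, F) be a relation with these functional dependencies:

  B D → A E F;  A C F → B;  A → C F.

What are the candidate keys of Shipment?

(A, D); (B, D)

Attribute D never appears on the right-hand side of any dependency, so D must belong to every candidate key.
{D}⁺ = {D}, which is not all of the schema, so we must add further attributes.
{A, D}⁺: A→CF adds C, F; ACF→B adds B; BD→AEF adds E → {A, B, C, D, E, F}.
{B, D}⁺: BD→AEF adds A, E, F; A→CF adds C → {A, B, C, D, E, F}.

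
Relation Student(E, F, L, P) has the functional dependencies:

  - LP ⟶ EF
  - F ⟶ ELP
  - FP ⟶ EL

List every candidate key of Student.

(F), (L, P)

{F}⁺: F→ELP adds E, L, P → {E, F, L, P}.
{L, P}⁺: LP→EF adds E, F → {E, F, L, P}. Minimal: {P}⁺ = {P}; {L}⁺ = {L} — none reach the full schema.
Any other superkey contains one of these as a subset, so there are no further candidate keys.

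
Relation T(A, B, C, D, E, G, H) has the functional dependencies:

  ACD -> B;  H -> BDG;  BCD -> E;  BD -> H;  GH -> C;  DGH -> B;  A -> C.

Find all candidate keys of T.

{A, D}, {A, H}

{A, D}⁺: A→C adds C; ACD→B adds B; BCD→E adds E; BD→H adds H; H→BDG adds G → {A, B, C, D, E, G, H}. Minimal: {D}⁺ = {D}; {A}⁺ = {A, C} — none reach the full schema.
{A, H}⁺: H→BDG adds B, D, G; GH→C adds C; BCD→E adds E → {A, B, C, D, E, G, H}. Minimal: {H}⁺ = {B, C, D, E, G, H}; {A}⁺ = {A, C} — none reach the full schema.
Any other superkey contains one of these as a subset, so there are no further candidate keys.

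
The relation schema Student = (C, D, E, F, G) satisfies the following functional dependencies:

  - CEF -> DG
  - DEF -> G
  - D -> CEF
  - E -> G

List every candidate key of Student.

{D}⁺: D→CEF adds C, E, F; E→G adds G → {C, D, E, F, G}.
{C, E, F}⁺: CEF→DG adds D, G → {C, D, E, F, G}.

D, CEF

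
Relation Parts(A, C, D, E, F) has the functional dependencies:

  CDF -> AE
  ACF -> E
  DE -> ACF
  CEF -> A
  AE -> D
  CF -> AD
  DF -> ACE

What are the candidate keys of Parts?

(A, E); (C, F); (D, E); (D, F)

{A, E}⁺: AE→D adds D; DE→ACF adds C, F → {A, C, D, E, F}. Minimal: {E}⁺ = {E}; {A}⁺ = {A} — none reach the full schema.
{C, F}⁺: CF→AD adds A, D; DF→ACE adds E → {A, C, D, E, F}. Minimal: {F}⁺ = {F}; {C}⁺ = {C} — none reach the full schema.
{D, E}⁺: DE→ACF adds A, C, F → {A, C, D, E, F}. Minimal: {E}⁺ = {E}; {D}⁺ = {D} — none reach the full schema.
{D, F}⁺: DF→ACE adds A, C, E → {A, C, D, E, F}. Minimal: {F}⁺ = {F}; {D}⁺ = {D} — none reach the full schema.
Any other superkey contains one of these as a subset, so there are no further candidate keys.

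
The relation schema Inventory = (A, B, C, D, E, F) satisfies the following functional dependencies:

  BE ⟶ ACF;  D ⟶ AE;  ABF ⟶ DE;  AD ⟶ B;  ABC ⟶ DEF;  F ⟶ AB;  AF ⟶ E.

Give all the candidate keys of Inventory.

{D}⁺: D→AE adds A, E; AD→B adds B; BE→ACF adds C, F → {A, B, C, D, E, F}.
{F}⁺: F→AB adds A, B; AF→E adds E; BE→ACF adds C; ABF→DE adds D → {A, B, C, D, E, F}.
{B, E}⁺: BE→ACF adds A, C, F; ABF→DE adds D → {A, B, C, D, E, F}. Minimal: {E}⁺ = {E}; {B}⁺ = {B} — none reach the full schema.
{A, B, C}⁺: ABC→DEF adds D, E, F → {A, B, C, D, E, F}. Minimal: {B, C}⁺ = {B, C}; {A, C}⁺ = {A, C}; {A, B}⁺ = {A, B} — none reach the full schema.

{D}; {F}; {B, E}; {A, B, C}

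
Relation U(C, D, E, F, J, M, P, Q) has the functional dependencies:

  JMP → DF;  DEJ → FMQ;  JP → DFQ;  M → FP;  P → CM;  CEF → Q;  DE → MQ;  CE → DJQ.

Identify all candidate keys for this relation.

Attribute E never appears on the right-hand side of any dependency, so E must belong to every candidate key.
{E}⁺ = {E}, which is not all of the schema, so we must add further attributes.
{C, E}⁺: CE→DJQ adds D, J, Q; DEJ→FMQ adds F, M; M→FP adds P → {C, D, E, F, J, M, P, Q}. Minimal: {E}⁺ = {E}; {C}⁺ = {C} — none reach the full schema.
{D, E}⁺: DE→MQ adds M, Q; M→FP adds F, P; P→CM adds C; CE→DJQ adds J → {C, D, E, F, J, M, P, Q}. Minimal: {E}⁺ = {E}; {D}⁺ = {D} — none reach the full schema.
{E, M}⁺: M→FP adds F, P; P→CM adds C; CEF→Q adds Q; CE→DJQ adds D, J → {C, D, E, F, J, M, P, Q}. Minimal: {M}⁺ = {C, F, M, P}; {E}⁺ = {E} — none reach the full schema.
{E, P}⁺: P→CM adds C, M; CE→DJQ adds D, J, Q; JMP→DF adds F → {C, D, E, F, J, M, P, Q}. Minimal: {P}⁺ = {C, F, M, P}; {E}⁺ = {E} — none reach the full schema.

(C, E); (D, E); (E, M); (E, P)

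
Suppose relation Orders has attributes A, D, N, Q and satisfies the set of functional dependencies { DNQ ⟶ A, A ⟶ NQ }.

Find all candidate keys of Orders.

{A, D}; {D, N, Q}

Attribute D never appears on the right-hand side of any dependency, so D must belong to every candidate key.
{D}⁺ = {D}, which is not all of the schema, so we must add further attributes.
{A, D}⁺: A→NQ adds N, Q → {A, D, N, Q}. Minimal: {D}⁺ = {D}; {A}⁺ = {A, N, Q} — none reach the full schema.
{D, N, Q}⁺: DNQ→A adds A → {A, D, N, Q}. Minimal: {N, Q}⁺ = {N, Q}; {D, Q}⁺ = {D, Q}; {D, N}⁺ = {D, N} — none reach the full schema.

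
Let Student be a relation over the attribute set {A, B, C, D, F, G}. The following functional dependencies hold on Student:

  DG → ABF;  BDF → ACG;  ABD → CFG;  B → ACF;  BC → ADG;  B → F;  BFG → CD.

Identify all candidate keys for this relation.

B, DG

{B}⁺: B→ACF adds A, C, F; BC→ADG adds D, G → {A, B, C, D, F, G}.
{D, G}⁺: DG→ABF adds A, B, F; BDF→ACG adds C → {A, B, C, D, F, G}.
Any other superkey contains one of these as a subset, so there are no further candidate keys.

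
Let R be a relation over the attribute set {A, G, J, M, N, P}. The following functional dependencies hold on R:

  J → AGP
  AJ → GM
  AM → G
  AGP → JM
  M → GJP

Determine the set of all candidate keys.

{J, N}; {M, N}; {A, G, N, P}

Attribute N never appears on the right-hand side of any dependency, so N must belong to every candidate key.
{N}⁺ = {N}, which is not all of the schema, so we must add further attributes.
{J, N}⁺: J→AGP adds A, G, P; AJ→GM adds M → {A, G, J, M, N, P}.
{M, N}⁺: M→GJP adds G, J, P; J→AGP adds A → {A, G, J, M, N, P}.
{A, G, N, P}⁺: AGP→JM adds J, M → {A, G, J, M, N, P}.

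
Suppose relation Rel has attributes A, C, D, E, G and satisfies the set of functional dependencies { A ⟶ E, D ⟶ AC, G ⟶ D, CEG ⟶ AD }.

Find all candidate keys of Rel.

(G)

{G}⁺: G→D adds D; D→AC adds A, C; A→E adds E → {A, C, D, E, G}.
No other minimal superkey exists.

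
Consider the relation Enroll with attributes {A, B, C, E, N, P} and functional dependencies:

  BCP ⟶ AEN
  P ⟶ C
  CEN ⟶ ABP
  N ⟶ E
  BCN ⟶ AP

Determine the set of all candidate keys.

(B, P), (C, N), (N, P)

{B, P}⁺: P→C adds C; BCP→AEN adds A, E, N → {A, B, C, E, N, P}. Minimal: {P}⁺ = {C, P}; {B}⁺ = {B} — none reach the full schema.
{C, N}⁺: N→E adds E; CEN→ABP adds A, B, P → {A, B, C, E, N, P}. Minimal: {N}⁺ = {E, N}; {C}⁺ = {C} — none reach the full schema.
{N, P}⁺: P→C adds C; N→E adds E; CEN→ABP adds A, B → {A, B, C, E, N, P}. Minimal: {P}⁺ = {C, P}; {N}⁺ = {E, N} — none reach the full schema.
Any other superkey contains one of these as a subset, so there are no further candidate keys.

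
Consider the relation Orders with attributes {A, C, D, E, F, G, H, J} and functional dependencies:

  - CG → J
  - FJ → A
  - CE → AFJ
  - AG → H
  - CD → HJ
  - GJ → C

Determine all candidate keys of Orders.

(C, D, E, G); (D, E, G, J)

Attributes D, E, G never appear on any right-hand side, so every candidate key must contain {D, E, G}.
{D, E, G}⁺ = {D, E, G}, which is not all of the schema, so we must add further attributes.
{C, D, E, G}⁺: CG→J adds J; CE→AFJ adds A, F; AG→H adds H → {A, C, D, E, F, G, H, J}.
{D, E, G, J}⁺: GJ→C adds C; CE→AFJ adds A, F; AG→H adds H → {A, C, D, E, F, G, H, J}.
Any other superkey contains one of these as a subset, so there are no further candidate keys.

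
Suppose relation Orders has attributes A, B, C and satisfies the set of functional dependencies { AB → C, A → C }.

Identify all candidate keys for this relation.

{A, B}

{A, B}⁺: AB→C adds C → {A, B, C}. Minimal: {B}⁺ = {B}; {A}⁺ = {A, C} — none reach the full schema.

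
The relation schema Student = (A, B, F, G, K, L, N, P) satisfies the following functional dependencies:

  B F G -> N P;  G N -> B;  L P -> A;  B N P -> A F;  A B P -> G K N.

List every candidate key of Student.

Attribute L never appears on the right-hand side of any dependency, so L must belong to every candidate key.
{L}⁺ = {L}, which is not all of the schema, so we must add further attributes.
{B, L, P}⁺: LP→A adds A; ABP→GKN adds G, K, N; BNP→AF adds F → {A, B, F, G, K, L, N, P}.
{B, F, G, L}⁺: BFG→NP adds N, P; LP→A adds A; ABP→GKN adds K → {A, B, F, G, K, L, N, P}.
{F, G, L, N}⁺: GN→B adds B; BFG→NP adds P; LP→A adds A; ABP→GKN adds K → {A, B, F, G, K, L, N, P}.
{G, L, N, P}⁺: GN→B adds B; LP→A adds A; BNP→AF adds F; ABP→GKN adds K → {A, B, F, G, K, L, N, P}.
Any other superkey contains one of these as a subset, so there are no further candidate keys.

{B, L, P}, {B, F, G, L}, {F, G, L, N}, {G, L, N, P}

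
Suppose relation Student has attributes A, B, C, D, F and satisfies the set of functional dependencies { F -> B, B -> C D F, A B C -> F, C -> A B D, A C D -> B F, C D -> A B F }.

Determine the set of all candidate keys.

{B}, {C}, {F}

{B}⁺: B→CDF adds C, D, F; C→ABD adds A → {A, B, C, D, F}.
{C}⁺: C→ABD adds A, B, D; ACD→BF adds F → {A, B, C, D, F}.
{F}⁺: F→B adds B; B→CDF adds C, D; C→ABD adds A → {A, B, C, D, F}.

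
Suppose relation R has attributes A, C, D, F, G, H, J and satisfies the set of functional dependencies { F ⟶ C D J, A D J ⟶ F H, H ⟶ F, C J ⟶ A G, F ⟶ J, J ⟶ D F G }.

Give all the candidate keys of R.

(F); (H); (J)

{F}⁺: F→CDJ adds C, D, J; CJ→AG adds A, G; ADJ→FH adds H → {A, C, D, F, G, H, J}.
{H}⁺: H→F adds F; F→J adds J; J→DFG adds D, G; F→CDJ adds C; CJ→AG adds A → {A, C, D, F, G, H, J}.
{J}⁺: J→DFG adds D, F, G; F→CDJ adds C; CJ→AG adds A; ADJ→FH adds H → {A, C, D, F, G, H, J}.
Any other superkey contains one of these as a subset, so there are no further candidate keys.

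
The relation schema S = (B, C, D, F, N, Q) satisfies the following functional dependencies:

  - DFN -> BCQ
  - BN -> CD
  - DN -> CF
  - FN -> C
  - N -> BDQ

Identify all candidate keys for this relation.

Attribute N never appears on the right-hand side of any dependency, so N must belong to every candidate key.
{N}⁺ = {B, C, D, F, N, Q}, which is all of the schema, so {N} is the only candidate key.

(N)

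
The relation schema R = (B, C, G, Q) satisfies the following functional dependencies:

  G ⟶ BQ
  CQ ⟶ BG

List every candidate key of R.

{C, G}, {C, Q}

{C, G}⁺: G→BQ adds B, Q → {B, C, G, Q}. Minimal: {G}⁺ = {B, G, Q}; {C}⁺ = {C} — none reach the full schema.
{C, Q}⁺: CQ→BG adds B, G → {B, C, G, Q}. Minimal: {Q}⁺ = {Q}; {C}⁺ = {C} — none reach the full schema.
Any other superkey contains one of these as a subset, so there are no further candidate keys.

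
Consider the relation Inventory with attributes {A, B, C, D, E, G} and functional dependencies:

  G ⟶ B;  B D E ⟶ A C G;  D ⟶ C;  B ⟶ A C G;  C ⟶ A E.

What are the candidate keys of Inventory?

Attribute D never appears on the right-hand side of any dependency, so D must belong to every candidate key.
{D}⁺ = {A, C, D, E}, which is not all of the schema, so we must add further attributes.
{B, D}⁺: D→C adds C; B→ACG adds A, G; C→AE adds E → {A, B, C, D, E, G}.
{D, G}⁺: G→B adds B; D→C adds C; B→ACG adds A; C→AE adds E → {A, B, C, D, E, G}.
Any other superkey contains one of these as a subset, so there are no further candidate keys.

{B, D}, {D, G}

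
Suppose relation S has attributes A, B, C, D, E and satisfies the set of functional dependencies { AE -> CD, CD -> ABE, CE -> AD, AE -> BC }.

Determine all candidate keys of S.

AE; CD; CE

{A, E}⁺: AE→CD adds C, D; CD→ABE adds B → {A, B, C, D, E}. Minimal: {E}⁺ = {E}; {A}⁺ = {A} — none reach the full schema.
{C, D}⁺: CD→ABE adds A, B, E → {A, B, C, D, E}. Minimal: {D}⁺ = {D}; {C}⁺ = {C} — none reach the full schema.
{C, E}⁺: CE→AD adds A, D; AE→BC adds B → {A, B, C, D, E}. Minimal: {E}⁺ = {E}; {C}⁺ = {C} — none reach the full schema.
Any other superkey contains one of these as a subset, so there are no further candidate keys.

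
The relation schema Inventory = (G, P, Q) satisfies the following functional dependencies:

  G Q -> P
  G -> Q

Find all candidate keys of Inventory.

Attribute G never appears on the right-hand side of any dependency, so G must belong to every candidate key.
{G}⁺ = {G, P, Q}, which is all of the schema, so {G} is the only candidate key.

{G}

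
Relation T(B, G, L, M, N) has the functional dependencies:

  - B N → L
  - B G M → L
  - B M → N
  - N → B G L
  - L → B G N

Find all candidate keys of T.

Attribute M never appears on the right-hand side of any dependency, so M must belong to every candidate key.
{M}⁺ = {M}, which is not all of the schema, so we must add further attributes.
{B, M}⁺: BM→N adds N; N→BGL adds G, L → {B, G, L, M, N}. Minimal: {M}⁺ = {M}; {B}⁺ = {B} — none reach the full schema.
{L, M}⁺: L→BGN adds B, G, N → {B, G, L, M, N}. Minimal: {M}⁺ = {M}; {L}⁺ = {B, G, L, N} — none reach the full schema.
{M, N}⁺: N→BGL adds B, G, L → {B, G, L, M, N}. Minimal: {N}⁺ = {B, G, L, N}; {M}⁺ = {M} — none reach the full schema.

{B, M}, {L, M}, {M, N}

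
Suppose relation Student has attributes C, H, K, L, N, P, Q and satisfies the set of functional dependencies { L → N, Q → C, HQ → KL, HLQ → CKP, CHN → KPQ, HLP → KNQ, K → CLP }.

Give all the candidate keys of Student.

HK; HQ; CHL; CHN; HLP

{H, K}⁺: K→CLP adds C, L, P; L→N adds N; CHN→KPQ adds Q → {C, H, K, L, N, P, Q}. Minimal: {K}⁺ = {C, K, L, N, P}; {H}⁺ = {H} — none reach the full schema.
{H, Q}⁺: Q→C adds C; HQ→KL adds K, L; HLQ→CKP adds P; HLP→KNQ adds N → {C, H, K, L, N, P, Q}. Minimal: {Q}⁺ = {C, Q}; {H}⁺ = {H} — none reach the full schema.
{C, H, L}⁺: L→N adds N; CHN→KPQ adds K, P, Q → {C, H, K, L, N, P, Q}. Minimal: {H, L}⁺ = {H, L, N}; {C, L}⁺ = {C, L, N}; {C, H}⁺ = {C, H} — none reach the full schema.
{C, H, N}⁺: CHN→KPQ adds K, P, Q; K→CLP adds L → {C, H, K, L, N, P, Q}. Minimal: {H, N}⁺ = {H, N}; {C, N}⁺ = {C, N}; {C, H}⁺ = {C, H} — none reach the full schema.
{H, L, P}⁺: L→N adds N; HLP→KNQ adds K, Q; K→CLP adds C → {C, H, K, L, N, P, Q}. Minimal: {L, P}⁺ = {L, N, P}; {H, P}⁺ = {H, P}; {H, L}⁺ = {H, L, N} — none reach the full schema.
Any other superkey contains one of these as a subset, so there are no further candidate keys.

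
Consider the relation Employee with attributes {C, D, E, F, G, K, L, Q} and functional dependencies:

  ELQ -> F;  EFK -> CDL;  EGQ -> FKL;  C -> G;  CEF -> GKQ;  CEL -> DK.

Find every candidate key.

Attribute E never appears on the right-hand side of any dependency, so E must belong to every candidate key.
{E}⁺ = {E}, which is not all of the schema, so we must add further attributes.
{C, E, F}⁺: C→G adds G; CEF→GKQ adds K, Q; EFK→CDL adds D, L → {C, D, E, F, G, K, L, Q}.
{C, E, Q}⁺: C→G adds G; EGQ→FKL adds F, K, L; CEL→DK adds D → {C, D, E, F, G, K, L, Q}.
{E, F, K}⁺: EFK→CDL adds C, D, L; C→G adds G; CEF→GKQ adds Q → {C, D, E, F, G, K, L, Q}.
{E, G, Q}⁺: EGQ→FKL adds F, K, L; EFK→CDL adds C, D → {C, D, E, F, G, K, L, Q}.
{E, K, L, Q}⁺: ELQ→F adds F; EFK→CDL adds C, D; C→G adds G → {C, D, E, F, G, K, L, Q}.

CEF, CEQ, EFK, EGQ, EKLQ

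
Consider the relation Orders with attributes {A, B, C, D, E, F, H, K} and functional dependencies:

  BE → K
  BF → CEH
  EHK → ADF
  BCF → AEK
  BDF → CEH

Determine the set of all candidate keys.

Attribute B never appears on the right-hand side of any dependency, so B must belong to every candidate key.
{B}⁺ = {B}, which is not all of the schema, so we must add further attributes.
{B, F}⁺: BF→CEH adds C, E, H; BCF→AEK adds A, K; EHK→ADF adds D → {A, B, C, D, E, F, H, K}.
{B, E, H}⁺: BE→K adds K; EHK→ADF adds A, D, F; BDF→CEH adds C → {A, B, C, D, E, F, H, K}.
Any other superkey contains one of these as a subset, so there are no further candidate keys.

{B, F}; {B, E, H}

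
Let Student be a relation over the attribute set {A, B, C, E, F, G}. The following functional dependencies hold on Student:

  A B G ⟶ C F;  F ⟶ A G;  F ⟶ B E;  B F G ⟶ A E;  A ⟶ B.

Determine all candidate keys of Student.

{F}⁺: F→AG adds A, G; F→BE adds B, E; ABG→CF adds C → {A, B, C, E, F, G}.
{A, G}⁺: A→B adds B; ABG→CF adds C, F; F→BE adds E → {A, B, C, E, F, G}. Minimal: {G}⁺ = {G}; {A}⁺ = {A, B} — none reach the full schema.
Any other superkey contains one of these as a subset, so there are no further candidate keys.

{F}, {A, G}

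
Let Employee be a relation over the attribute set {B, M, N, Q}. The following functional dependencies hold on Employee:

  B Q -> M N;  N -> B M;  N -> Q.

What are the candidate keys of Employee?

{N}, {B, Q}

{N}⁺: N→BM adds B, M; N→Q adds Q → {B, M, N, Q}.
{B, Q}⁺: BQ→MN adds M, N → {B, M, N, Q}. Minimal: {Q}⁺ = {Q}; {B}⁺ = {B} — none reach the full schema.
Any other superkey contains one of these as a subset, so there are no further candidate keys.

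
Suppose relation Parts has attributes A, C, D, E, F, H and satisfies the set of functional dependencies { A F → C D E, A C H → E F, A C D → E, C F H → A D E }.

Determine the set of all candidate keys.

Attribute H never appears on the right-hand side of any dependency, so H must belong to every candidate key.
{H}⁺ = {H}, which is not all of the schema, so we must add further attributes.
{A, C, H}⁺: ACH→EF adds E, F; CFH→ADE adds D → {A, C, D, E, F, H}.
{A, F, H}⁺: AF→CDE adds C, D, E → {A, C, D, E, F, H}.
{C, F, H}⁺: CFH→ADE adds A, D, E → {A, C, D, E, F, H}.

{A, C, H}, {A, F, H}, {C, F, H}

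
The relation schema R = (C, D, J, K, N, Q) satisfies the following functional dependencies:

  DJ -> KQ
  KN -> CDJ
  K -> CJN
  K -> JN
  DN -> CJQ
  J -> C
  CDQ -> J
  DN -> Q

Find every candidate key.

(K); (D, J); (D, N); (C, D, Q)

{K}⁺: K→CJN adds C, J, N; KN→CDJ adds D; DN→CJQ adds Q → {C, D, J, K, N, Q}.
{D, J}⁺: DJ→KQ adds K, Q; K→CJN adds C, N → {C, D, J, K, N, Q}. Minimal: {J}⁺ = {C, J}; {D}⁺ = {D} — none reach the full schema.
{D, N}⁺: DN→CJQ adds C, J, Q; DJ→KQ adds K → {C, D, J, K, N, Q}. Minimal: {N}⁺ = {N}; {D}⁺ = {D} — none reach the full schema.
{C, D, Q}⁺: CDQ→J adds J; DJ→KQ adds K; K→CJN adds N → {C, D, J, K, N, Q}. Minimal: {D, Q}⁺ = {D, Q}; {C, Q}⁺ = {C, Q}; {C, D}⁺ = {C, D} — none reach the full schema.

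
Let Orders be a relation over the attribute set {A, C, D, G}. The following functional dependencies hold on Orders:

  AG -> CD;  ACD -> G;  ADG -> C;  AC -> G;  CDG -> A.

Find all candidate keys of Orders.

AC; AG; CDG

{A, C}⁺: AC→G adds G; AG→CD adds D → {A, C, D, G}. Minimal: {C}⁺ = {C}; {A}⁺ = {A} — none reach the full schema.
{A, G}⁺: AG→CD adds C, D → {A, C, D, G}. Minimal: {G}⁺ = {G}; {A}⁺ = {A} — none reach the full schema.
{C, D, G}⁺: CDG→A adds A → {A, C, D, G}. Minimal: {D, G}⁺ = {D, G}; {C, G}⁺ = {C, G}; {C, D}⁺ = {C, D} — none reach the full schema.
Any other superkey contains one of these as a subset, so there are no further candidate keys.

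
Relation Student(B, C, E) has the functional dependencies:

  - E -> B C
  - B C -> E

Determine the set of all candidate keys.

{E}⁺: E→BC adds B, C → {B, C, E}.
{B, C}⁺: BC→E adds E → {B, C, E}.

{E}, {B, C}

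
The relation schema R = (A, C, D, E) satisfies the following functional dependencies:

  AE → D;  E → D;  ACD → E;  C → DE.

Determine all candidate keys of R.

AC

Attributes A, C never appear on any right-hand side, so every candidate key must contain {A, C}.
{A, C}⁺ = {A, C, D, E}, which is all of the schema, so {A, C} is the only candidate key.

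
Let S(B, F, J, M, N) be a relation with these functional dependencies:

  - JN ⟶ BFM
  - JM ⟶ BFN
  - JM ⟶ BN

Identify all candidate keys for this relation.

(J, M), (J, N)

Attribute J never appears on the right-hand side of any dependency, so J must belong to every candidate key.
{J}⁺ = {J}, which is not all of the schema, so we must add further attributes.
{J, M}⁺: JM→BFN adds B, F, N → {B, F, J, M, N}.
{J, N}⁺: JN→BFM adds B, F, M → {B, F, J, M, N}.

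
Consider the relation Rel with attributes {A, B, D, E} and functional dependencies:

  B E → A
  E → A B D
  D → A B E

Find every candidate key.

{D}⁺: D→ABE adds A, B, E → {A, B, D, E}.
{E}⁺: E→ABD adds A, B, D → {A, B, D, E}.

(D), (E)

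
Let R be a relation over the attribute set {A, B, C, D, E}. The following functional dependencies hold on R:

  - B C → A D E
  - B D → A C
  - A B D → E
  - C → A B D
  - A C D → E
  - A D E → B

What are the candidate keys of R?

{C}, {B, D}, {A, D, E}

{C}⁺: C→ABD adds A, B, D; ACD→E adds E → {A, B, C, D, E}.
{B, D}⁺: BD→AC adds A, C; ABD→E adds E → {A, B, C, D, E}. Minimal: {D}⁺ = {D}; {B}⁺ = {B} — none reach the full schema.
{A, D, E}⁺: ADE→B adds B; BD→AC adds C → {A, B, C, D, E}. Minimal: {D, E}⁺ = {D, E}; {A, E}⁺ = {A, E}; {A, D}⁺ = {A, D} — none reach the full schema.
Any other superkey contains one of these as a subset, so there are no further candidate keys.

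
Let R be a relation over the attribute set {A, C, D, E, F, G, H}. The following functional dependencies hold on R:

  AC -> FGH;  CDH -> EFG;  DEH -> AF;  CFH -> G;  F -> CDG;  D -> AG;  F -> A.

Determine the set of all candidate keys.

F; AC; CD; DEH

{F}⁺: F→CDG adds C, D, G; D→AG adds A; AC→FGH adds H; CDH→EFG adds E → {A, C, D, E, F, G, H}.
{A, C}⁺: AC→FGH adds F, G, H; F→CDG adds D; CDH→EFG adds E → {A, C, D, E, F, G, H}. Minimal: {C}⁺ = {C}; {A}⁺ = {A} — none reach the full schema.
{C, D}⁺: D→AG adds A, G; AC→FGH adds F, H; CDH→EFG adds E → {A, C, D, E, F, G, H}. Minimal: {D}⁺ = {A, D, G}; {C}⁺ = {C} — none reach the full schema.
{D, E, H}⁺: DEH→AF adds A, F; F→CDG adds C, G → {A, C, D, E, F, G, H}. Minimal: {E, H}⁺ = {E, H}; {D, H}⁺ = {A, D, G, H}; {D, E}⁺ = {A, D, E, G} — none reach the full schema.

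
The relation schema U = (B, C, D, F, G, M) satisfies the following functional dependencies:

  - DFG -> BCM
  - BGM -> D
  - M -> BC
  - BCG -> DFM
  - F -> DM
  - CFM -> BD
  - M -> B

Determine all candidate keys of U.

Attribute G never appears on the right-hand side of any dependency, so G must belong to every candidate key.
{G}⁺ = {G}, which is not all of the schema, so we must add further attributes.
{F, G}⁺: F→DM adds D, M; M→B adds B; DFG→BCM adds C → {B, C, D, F, G, M}.
{G, M}⁺: M→BC adds B, C; BCG→DFM adds D, F → {B, C, D, F, G, M}.
{B, C, G}⁺: BCG→DFM adds D, F, M → {B, C, D, F, G, M}.
Any other superkey contains one of these as a subset, so there are no further candidate keys.

FG, GM, BCG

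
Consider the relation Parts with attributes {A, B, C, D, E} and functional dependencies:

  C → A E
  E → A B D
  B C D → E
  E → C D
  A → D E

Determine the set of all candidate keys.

A, C, E

{A}⁺: A→DE adds D, E; E→ABD adds B; E→CD adds C → {A, B, C, D, E}.
{C}⁺: C→AE adds A, E; E→ABD adds B, D → {A, B, C, D, E}.
{E}⁺: E→ABD adds A, B, D; E→CD adds C → {A, B, C, D, E}.
Any other superkey contains one of these as a subset, so there are no further candidate keys.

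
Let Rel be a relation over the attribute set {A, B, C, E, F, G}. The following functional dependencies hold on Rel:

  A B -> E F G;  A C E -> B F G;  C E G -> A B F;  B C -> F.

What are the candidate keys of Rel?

(A, B, C), (A, C, E), (C, E, G)

Attribute C never appears on the right-hand side of any dependency, so C must belong to every candidate key.
{C}⁺ = {C}, which is not all of the schema, so we must add further attributes.
{A, B, C}⁺: AB→EFG adds E, F, G → {A, B, C, E, F, G}. Minimal: {B, C}⁺ = {B, C, F}; {A, C}⁺ = {A, C}; {A, B}⁺ = {A, B, E, F, G} — none reach the full schema.
{A, C, E}⁺: ACE→BFG adds B, F, G → {A, B, C, E, F, G}. Minimal: {C, E}⁺ = {C, E}; {A, E}⁺ = {A, E}; {A, C}⁺ = {A, C} — none reach the full schema.
{C, E, G}⁺: CEG→ABF adds A, B, F → {A, B, C, E, F, G}. Minimal: {E, G}⁺ = {E, G}; {C, G}⁺ = {C, G}; {C, E}⁺ = {C, E} — none reach the full schema.
Any other superkey contains one of these as a subset, so there are no further candidate keys.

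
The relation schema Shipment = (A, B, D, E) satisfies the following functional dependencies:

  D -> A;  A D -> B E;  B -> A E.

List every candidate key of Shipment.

Attribute D never appears on the right-hand side of any dependency, so D must belong to every candidate key.
{D}⁺ = {A, B, D, E}, which is all of the schema, so {D} is the only candidate key.

D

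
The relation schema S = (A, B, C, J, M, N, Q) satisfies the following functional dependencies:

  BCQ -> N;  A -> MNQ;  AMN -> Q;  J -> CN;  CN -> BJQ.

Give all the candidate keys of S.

{A, C}, {A, J}

Attribute A never appears on the right-hand side of any dependency, so A must belong to every candidate key.
{A}⁺ = {A, M, N, Q}, which is not all of the schema, so we must add further attributes.
{A, C}⁺: A→MNQ adds M, N, Q; CN→BJQ adds B, J → {A, B, C, J, M, N, Q}. Minimal: {C}⁺ = {C}; {A}⁺ = {A, M, N, Q} — none reach the full schema.
{A, J}⁺: A→MNQ adds M, N, Q; J→CN adds C; CN→BJQ adds B → {A, B, C, J, M, N, Q}. Minimal: {J}⁺ = {B, C, J, N, Q}; {A}⁺ = {A, M, N, Q} — none reach the full schema.
Any other superkey contains one of these as a subset, so there are no further candidate keys.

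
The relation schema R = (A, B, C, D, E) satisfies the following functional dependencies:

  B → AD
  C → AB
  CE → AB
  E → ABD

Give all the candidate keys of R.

Attributes C, E never appear on any right-hand side, so every candidate key must contain {C, E}.
{C, E}⁺ = {A, B, C, D, E}, which is all of the schema, so {C, E} is the only candidate key.

CE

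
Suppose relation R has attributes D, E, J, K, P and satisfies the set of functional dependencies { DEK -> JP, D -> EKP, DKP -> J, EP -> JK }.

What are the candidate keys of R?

{D}

{D}⁺: D→EKP adds E, K, P; DKP→J adds J → {D, E, J, K, P}.
No other minimal superkey exists.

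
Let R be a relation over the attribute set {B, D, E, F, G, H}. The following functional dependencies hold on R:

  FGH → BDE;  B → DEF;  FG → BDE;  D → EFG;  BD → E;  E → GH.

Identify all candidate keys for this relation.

{B}; {D}; {E, F}; {F, G}

{B}⁺: B→DEF adds D, E, F; D→EFG adds G; E→GH adds H → {B, D, E, F, G, H}.
{D}⁺: D→EFG adds E, F, G; E→GH adds H; FGH→BDE adds B → {B, D, E, F, G, H}.
{E, F}⁺: E→GH adds G, H; FGH→BDE adds B, D → {B, D, E, F, G, H}. Minimal: {F}⁺ = {F}; {E}⁺ = {E, G, H} — none reach the full schema.
{F, G}⁺: FG→BDE adds B, D, E; E→GH adds H → {B, D, E, F, G, H}. Minimal: {G}⁺ = {G}; {F}⁺ = {F} — none reach the full schema.
Any other superkey contains one of these as a subset, so there are no further candidate keys.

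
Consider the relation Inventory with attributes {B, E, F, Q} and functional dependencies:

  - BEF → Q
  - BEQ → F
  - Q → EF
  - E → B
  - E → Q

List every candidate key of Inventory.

{E}, {Q}

{E}⁺: E→B adds B; E→Q adds Q; BEQ→F adds F → {B, E, F, Q}.
{Q}⁺: Q→EF adds E, F; E→B adds B → {B, E, F, Q}.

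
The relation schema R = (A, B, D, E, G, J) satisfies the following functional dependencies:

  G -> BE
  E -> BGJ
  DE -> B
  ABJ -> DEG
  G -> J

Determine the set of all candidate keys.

{A, E}⁺: E→BGJ adds B, G, J; ABJ→DEG adds D → {A, B, D, E, G, J}.
{A, G}⁺: G→BE adds B, E; E→BGJ adds J; ABJ→DEG adds D → {A, B, D, E, G, J}.
{A, B, J}⁺: ABJ→DEG adds D, E, G → {A, B, D, E, G, J}.

{A, E}, {A, G}, {A, B, J}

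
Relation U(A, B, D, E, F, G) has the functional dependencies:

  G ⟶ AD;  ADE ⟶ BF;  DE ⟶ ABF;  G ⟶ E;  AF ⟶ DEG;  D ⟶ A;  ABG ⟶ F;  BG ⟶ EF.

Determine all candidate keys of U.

{G}⁺: G→AD adds A, D; G→E adds E; ADE→BF adds B, F → {A, B, D, E, F, G}.
{A, F}⁺: AF→DEG adds D, E, G; ADE→BF adds B → {A, B, D, E, F, G}. Minimal: {F}⁺ = {F}; {A}⁺ = {A} — none reach the full schema.
{D, E}⁺: DE→ABF adds A, B, F; AF→DEG adds G → {A, B, D, E, F, G}. Minimal: {E}⁺ = {E}; {D}⁺ = {A, D} — none reach the full schema.
{D, F}⁺: D→A adds A; AF→DEG adds E, G; ADE→BF adds B → {A, B, D, E, F, G}. Minimal: {F}⁺ = {F}; {D}⁺ = {A, D} — none reach the full schema.

G; AF; DE; DF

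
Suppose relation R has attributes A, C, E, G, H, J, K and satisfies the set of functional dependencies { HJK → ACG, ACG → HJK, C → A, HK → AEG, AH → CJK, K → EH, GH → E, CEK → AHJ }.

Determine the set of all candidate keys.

(K), (A, H), (C, G), (C, H)

{K}⁺: K→EH adds E, H; HK→AEG adds A, G; AH→CJK adds C, J → {A, C, E, G, H, J, K}.
{A, H}⁺: AH→CJK adds C, J, K; K→EH adds E; HJK→ACG adds G → {A, C, E, G, H, J, K}.
{C, G}⁺: C→A adds A; ACG→HJK adds H, J, K; HK→AEG adds E → {A, C, E, G, H, J, K}.
{C, H}⁺: C→A adds A; AH→CJK adds J, K; K→EH adds E; HJK→ACG adds G → {A, C, E, G, H, J, K}.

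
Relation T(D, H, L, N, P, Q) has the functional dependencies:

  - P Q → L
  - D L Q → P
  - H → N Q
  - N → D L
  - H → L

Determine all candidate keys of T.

(H)

{H}⁺: H→NQ adds N, Q; N→DL adds D, L; DLQ→P adds P → {D, H, L, N, P, Q}.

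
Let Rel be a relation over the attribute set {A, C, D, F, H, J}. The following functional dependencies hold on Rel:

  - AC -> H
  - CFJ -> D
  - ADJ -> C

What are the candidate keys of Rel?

{A, C, F, J}⁺: AC→H adds H; CFJ→D adds D → {A, C, D, F, H, J}. Minimal: {C, F, J}⁺ = {C, D, F, J}; {A, F, J}⁺ = {A, F, J}; {A, C, J}⁺ = {A, C, H, J}; … — none reach the full schema.
{A, D, F, J}⁺: ADJ→C adds C; AC→H adds H → {A, C, D, F, H, J}. Minimal: {D, F, J}⁺ = {D, F, J}; {A, F, J}⁺ = {A, F, J}; {A, D, J}⁺ = {A, C, D, H, J}; … — none reach the full schema.
Any other superkey contains one of these as a subset, so there are no further candidate keys.

{A, C, F, J}, {A, D, F, J}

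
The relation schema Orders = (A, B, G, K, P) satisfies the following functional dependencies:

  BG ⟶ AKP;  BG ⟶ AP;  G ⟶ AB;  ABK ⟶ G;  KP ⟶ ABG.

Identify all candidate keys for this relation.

{G}⁺: G→AB adds A, B; BG→AKP adds K, P → {A, B, G, K, P}.
{K, P}⁺: KP→ABG adds A, B, G → {A, B, G, K, P}. Minimal: {P}⁺ = {P}; {K}⁺ = {K} — none reach the full schema.
{A, B, K}⁺: ABK→G adds G; BG→AKP adds P → {A, B, G, K, P}. Minimal: {B, K}⁺ = {B, K}; {A, K}⁺ = {A, K}; {A, B}⁺ = {A, B} — none reach the full schema.

G, KP, ABK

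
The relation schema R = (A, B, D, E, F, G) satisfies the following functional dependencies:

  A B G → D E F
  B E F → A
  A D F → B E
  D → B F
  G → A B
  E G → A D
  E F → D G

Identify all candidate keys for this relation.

{G}⁺: G→AB adds A, B; ABG→DEF adds D, E, F → {A, B, D, E, F, G}.
{A, D}⁺: D→BF adds B, F; ADF→BE adds E; EF→DG adds G → {A, B, D, E, F, G}.
{D, E}⁺: D→BF adds B, F; EF→DG adds G; BEF→A adds A → {A, B, D, E, F, G}.
{E, F}⁺: EF→DG adds D, G; D→BF adds B; G→AB adds A → {A, B, D, E, F, G}.
Any other superkey contains one of these as a subset, so there are no further candidate keys.

{G}, {A, D}, {D, E}, {E, F}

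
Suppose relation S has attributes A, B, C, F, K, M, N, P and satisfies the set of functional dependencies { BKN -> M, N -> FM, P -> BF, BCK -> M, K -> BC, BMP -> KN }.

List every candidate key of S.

AKP, AMP, ANP

{A, K, P}⁺: P→BF adds B, F; K→BC adds C; BCK→M adds M; BMP→KN adds N → {A, B, C, F, K, M, N, P}. Minimal: {K, P}⁺ = {B, C, F, K, M, N, P}; {A, P}⁺ = {A, B, F, P}; {A, K}⁺ = {A, B, C, K, M} — none reach the full schema.
{A, M, P}⁺: P→BF adds B, F; BMP→KN adds K, N; K→BC adds C → {A, B, C, F, K, M, N, P}. Minimal: {M, P}⁺ = {B, C, F, K, M, N, P}; {A, P}⁺ = {A, B, F, P}; {A, M}⁺ = {A, M} — none reach the full schema.
{A, N, P}⁺: N→FM adds F, M; P→BF adds B; BMP→KN adds K; K→BC adds C → {A, B, C, F, K, M, N, P}. Minimal: {N, P}⁺ = {B, C, F, K, M, N, P}; {A, P}⁺ = {A, B, F, P}; {A, N}⁺ = {A, F, M, N} — none reach the full schema.
Any other superkey contains one of these as a subset, so there are no further candidate keys.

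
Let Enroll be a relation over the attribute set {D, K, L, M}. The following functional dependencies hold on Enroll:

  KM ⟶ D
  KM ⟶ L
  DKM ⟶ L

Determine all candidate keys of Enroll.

Attributes K, M never appear on any right-hand side, so every candidate key must contain {K, M}.
{K, M}⁺ = {D, K, L, M}, which is all of the schema, so {K, M} is the only candidate key.

(K, M)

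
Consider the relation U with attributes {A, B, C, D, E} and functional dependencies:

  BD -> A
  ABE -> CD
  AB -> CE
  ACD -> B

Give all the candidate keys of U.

{A, B}⁺: AB→CE adds C, E; ABE→CD adds D → {A, B, C, D, E}.
{B, D}⁺: BD→A adds A; AB→CE adds C, E → {A, B, C, D, E}.
{A, C, D}⁺: ACD→B adds B; AB→CE adds E → {A, B, C, D, E}.

AB, BD, ACD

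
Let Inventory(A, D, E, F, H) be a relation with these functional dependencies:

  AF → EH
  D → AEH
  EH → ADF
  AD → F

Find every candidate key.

{D}⁺: D→AEH adds A, E, H; EH→ADF adds F → {A, D, E, F, H}.
{A, F}⁺: AF→EH adds E, H; EH→ADF adds D → {A, D, E, F, H}. Minimal: {F}⁺ = {F}; {A}⁺ = {A} — none reach the full schema.
{E, H}⁺: EH→ADF adds A, D, F → {A, D, E, F, H}. Minimal: {H}⁺ = {H}; {E}⁺ = {E} — none reach the full schema.

(D); (A, F); (E, H)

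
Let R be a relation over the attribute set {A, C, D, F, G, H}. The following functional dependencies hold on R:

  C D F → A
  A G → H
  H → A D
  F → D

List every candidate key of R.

CFG

Attributes C, F, G never appear on any right-hand side, so every candidate key must contain {C, F, G}.
{C, F, G}⁺ = {A, C, D, F, G, H}, which is all of the schema, so {C, F, G} is the only candidate key.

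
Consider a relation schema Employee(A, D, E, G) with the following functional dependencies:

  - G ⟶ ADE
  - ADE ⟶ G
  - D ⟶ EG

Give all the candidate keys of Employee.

{D}⁺: D→EG adds E, G; G→ADE adds A → {A, D, E, G}.
{G}⁺: G→ADE adds A, D, E → {A, D, E, G}.

(D), (G)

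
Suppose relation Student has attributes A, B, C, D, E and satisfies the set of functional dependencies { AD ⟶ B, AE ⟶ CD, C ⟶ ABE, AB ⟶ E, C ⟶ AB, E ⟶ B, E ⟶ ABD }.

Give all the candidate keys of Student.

(C); (E); (A, B); (A, D)

{C}⁺: C→ABE adds A, B, E; E→ABD adds D → {A, B, C, D, E}.
{E}⁺: E→B adds B; E→ABD adds A, D; AE→CD adds C → {A, B, C, D, E}.
{A, B}⁺: AB→E adds E; E→ABD adds D; AE→CD adds C → {A, B, C, D, E}. Minimal: {B}⁺ = {B}; {A}⁺ = {A} — none reach the full schema.
{A, D}⁺: AD→B adds B; AB→E adds E; AE→CD adds C → {A, B, C, D, E}. Minimal: {D}⁺ = {D}; {A}⁺ = {A} — none reach the full schema.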